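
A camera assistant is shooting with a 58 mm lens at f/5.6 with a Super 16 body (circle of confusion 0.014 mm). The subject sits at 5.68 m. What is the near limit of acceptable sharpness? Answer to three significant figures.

Hyperfocal distance H = f²/(N·c) + f = 58²/(5.6 × 0.014) + 58 = 3364/0.0784 + 58 ≈ 42966.2 mm ≈ 42.97 m.
Near limit Dn = s·(H − f)/(H + s − 2f) = 5680 × (42966.2 − 58) / (42966.2 + 5680 − 2 × 58) = 5680 × 42908.2 / 48530.2 ≈ 5022.0 mm ≈ 5.02 m.

5.02 m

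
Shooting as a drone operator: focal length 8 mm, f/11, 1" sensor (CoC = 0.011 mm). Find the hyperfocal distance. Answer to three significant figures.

0.537 m

Hyperfocal distance H = f²/(N·c) + f = 8²/(11 × 0.011) + 8 = 64/0.121 + 8 ≈ 536.9 mm ≈ 0.537 m.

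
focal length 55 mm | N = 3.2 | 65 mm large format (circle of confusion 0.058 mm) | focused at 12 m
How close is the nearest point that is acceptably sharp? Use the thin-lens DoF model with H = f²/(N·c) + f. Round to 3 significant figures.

Hyperfocal distance H = f²/(N·c) + f = 55²/(3.2 × 0.058) + 55 = 3025/0.1856 + 55 ≈ 16353.5 mm ≈ 16.35 m.
Near limit Dn = s·(H − f)/(H + s − 2f) = 12000 × (16353.5 − 55) / (16353.5 + 12000 − 2 × 55) = 12000 × 16298.5 / 28243.5 ≈ 6924.8 mm ≈ 6.92 m.

6.92 m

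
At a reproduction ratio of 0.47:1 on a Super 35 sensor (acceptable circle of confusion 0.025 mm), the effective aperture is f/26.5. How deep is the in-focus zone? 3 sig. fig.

6.00 mm

At magnification m, DoF ≈ 2·N_eff·c/m² = 2 × 26.5 × 0.025 / 0.47² = 1.325 / 0.2209 ≈ 6 mm.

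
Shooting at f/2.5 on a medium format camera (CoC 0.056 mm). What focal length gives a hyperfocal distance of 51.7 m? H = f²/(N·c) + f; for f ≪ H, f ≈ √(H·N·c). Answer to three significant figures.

85.0 mm

From H = f²/(N·c) + f, with f ≪ H: f ≈ √(H·N·c) = √(51700 × 2.5 × 0.056) = √7238.0 ≈ 85.08 mm.
Exact: f² + N·c·f − N·c·H = 0 ⇒ f = (−N·c + √((N·c)² + 4·N·c·H))/2 = (−0.14 + √28952)/2 ≈ 85.006 mm ≈ 85.0 mm.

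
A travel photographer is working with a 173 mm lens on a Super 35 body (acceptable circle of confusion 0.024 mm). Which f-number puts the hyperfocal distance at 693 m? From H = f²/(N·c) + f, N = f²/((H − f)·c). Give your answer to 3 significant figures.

Rearrange H = f²/(N·c) + f for N: N = f² / ((H − f)·c).
N = 173² / ((693000 − 173) × 0.024) = 29929 / 16628 ≈ 1.80.

f/1.80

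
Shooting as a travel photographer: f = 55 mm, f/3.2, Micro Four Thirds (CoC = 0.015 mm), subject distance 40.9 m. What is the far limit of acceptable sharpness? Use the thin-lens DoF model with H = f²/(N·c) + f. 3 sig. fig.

Hyperfocal distance H = f²/(N·c) + f = 55²/(3.2 × 0.015) + 55 = 3025/0.048 + 55 ≈ 63075.8 mm ≈ 63.08 m.
Far limit Df = s·(H − f)/(H − s) = 40900 × (63075.8 − 55) / (63075.8 − 40900) = 40900 × 63020.8 / 22175.8 ≈ 116232 mm ≈ 116 m.

116 m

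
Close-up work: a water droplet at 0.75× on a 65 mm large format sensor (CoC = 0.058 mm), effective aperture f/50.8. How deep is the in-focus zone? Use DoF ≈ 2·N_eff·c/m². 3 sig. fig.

10.5 mm

At magnification m, DoF ≈ 2·N_eff·c/m² = 2 × 50.8 × 0.058 / 0.75² = 5.893 / 0.5625 ≈ 10.5 mm.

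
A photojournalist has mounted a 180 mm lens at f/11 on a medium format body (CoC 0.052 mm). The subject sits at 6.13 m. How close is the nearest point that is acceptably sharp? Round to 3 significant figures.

Hyperfocal distance H = f²/(N·c) + f = 180²/(11 × 0.052) + 180 = 32400/0.572 + 180 ≈ 56823.4 mm ≈ 56.82 m.
Near limit Dn = s·(H − f)/(H + s − 2f) = 6130 × (56823.4 − 180) / (56823.4 + 6130 − 2 × 180) = 6130 × 56643.4 / 62593.4 ≈ 5547.3 mm ≈ 5.55 m.

5.55 m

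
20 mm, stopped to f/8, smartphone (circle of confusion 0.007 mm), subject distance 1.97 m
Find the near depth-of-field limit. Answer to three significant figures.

Hyperfocal distance H = f²/(N·c) + f = 20²/(8 × 0.007) + 20 = 400/0.056 + 20 ≈ 7162.9 mm ≈ 7.163 m.
Near limit Dn = s·(H − f)/(H + s − 2f) = 1970 × (7162.9 − 20) / (7162.9 + 1970 − 2 × 20) = 1970 × 7142.9 / 9092.9 ≈ 1547.5 mm ≈ 1.55 m.

1.55 m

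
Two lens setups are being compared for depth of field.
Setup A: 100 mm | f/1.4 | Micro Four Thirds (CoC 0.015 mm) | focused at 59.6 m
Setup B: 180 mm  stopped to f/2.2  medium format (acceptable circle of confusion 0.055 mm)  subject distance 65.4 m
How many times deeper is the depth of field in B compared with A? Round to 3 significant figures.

2.24

Setup A: H = 100²/(1.4×0.015) + 100 ≈ 476290.5 mm; DoF = Df − Dn = 68110 − 52980 ≈ 15130 mm.
Setup B: H = 180²/(2.2×0.055) + 180 ≈ 267948.6 mm; DoF = Df − Dn = 86459 − 52591 ≈ 33868 mm.
Ratio = 33868 / 15130 ≈ 2.24.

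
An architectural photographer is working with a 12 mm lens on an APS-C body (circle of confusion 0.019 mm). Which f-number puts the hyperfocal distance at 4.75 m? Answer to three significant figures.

Rearrange H = f²/(N·c) + f for N: N = f² / ((H − f)·c).
N = 12² / ((4750 − 12) × 0.019) = 144 / 90.02 ≈ 1.60.

f/1.60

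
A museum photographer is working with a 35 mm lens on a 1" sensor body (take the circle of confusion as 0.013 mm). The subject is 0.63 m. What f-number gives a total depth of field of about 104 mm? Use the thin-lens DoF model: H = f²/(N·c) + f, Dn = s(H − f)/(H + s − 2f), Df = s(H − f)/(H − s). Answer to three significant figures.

f/13

Write h = H − f = f²/(N·c). The thin-lens limits are Dn = s·h/(h + (s−f)) and Df = s·h/(h − (s−f)), so DoF = Df − Dn = 2·s·(s−f)·h / (h² − (s−f)²).
That is a quadratic in h: DoF·h² − 2·s·(s−f)·h − DoF·(s−f)² = 0 ⇒ h = (s−f)·(s + √(s² + DoF²)) / DoF = 595 × (630 + √(630² + 104²)) / 104 = 595 × (630 + 638.526) / 104 ≈ 7257.4 mm.
Then N = f²/(c·h) = 35² / (0.013 × 7257.4) = 1225 / 94.347 ≈ 13.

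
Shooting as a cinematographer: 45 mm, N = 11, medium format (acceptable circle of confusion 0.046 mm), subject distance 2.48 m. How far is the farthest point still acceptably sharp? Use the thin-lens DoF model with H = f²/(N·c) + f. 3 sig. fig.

6.33 m

Hyperfocal distance H = f²/(N·c) + f = 45²/(11 × 0.046) + 45 = 2025/0.506 + 45 ≈ 4047.0 mm ≈ 4.047 m.
Far limit Df = s·(H − f)/(H − s) = 2480 × (4047.0 − 45) / (4047.0 − 2480) = 2480 × 4002.0 / 1567.0 ≈ 6333.8 mm ≈ 6.33 m.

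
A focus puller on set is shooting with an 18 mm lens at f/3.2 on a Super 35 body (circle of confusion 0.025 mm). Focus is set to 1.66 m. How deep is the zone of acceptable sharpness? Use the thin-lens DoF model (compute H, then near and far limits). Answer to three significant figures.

Hyperfocal distance H = f²/(N·c) + f = 18²/(3.2 × 0.025) + 18 = 324/0.08 + 18 ≈ 4068.0 mm ≈ 4.068 m.
Near limit Dn = s·(H − f)/(H + s − 2f) = 1660 × (4068.0 − 18) / (4068.0 + 1660 − 2 × 18) = 1660 × 4050.0 / 5692.0 ≈ 1181.1 mm.
Far limit Df = s·(H − f)/(H − s) = 1660 × (4068.0 − 18) / (4068.0 − 1660) = 1660 × 4050.0 / 2408.0 ≈ 2791.9 mm.
Depth of field = Df − Dn = 2791.9 − 1181.1 ≈ 1610.8 mm ≈ 1.61 m.

1.61 m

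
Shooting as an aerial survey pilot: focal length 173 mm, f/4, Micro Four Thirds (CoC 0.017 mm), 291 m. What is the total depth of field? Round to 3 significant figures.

Hyperfocal distance H = f²/(N·c) + f = 173²/(4 × 0.017) + 173 = 29929/0.068 + 173 ≈ 440305.4 mm ≈ 440.3 m.
Near limit Dn = s·(H − f)/(H + s − 2f) = 291000 × (440305.4 − 173) / (440305.4 + 291000 − 2 × 173) = 291000 × 440132.4 / 730959.4 ≈ 175220 mm.
Far limit Df = s·(H − f)/(H − s) = 291000 × (440305.4 − 173) / (440305.4 − 291000) = 291000 × 440132.4 / 149305.4 ≈ 857829 mm.
Depth of field = Df − Dn = 857829 − 175220 ≈ 682609 mm ≈ 683 m.

683 m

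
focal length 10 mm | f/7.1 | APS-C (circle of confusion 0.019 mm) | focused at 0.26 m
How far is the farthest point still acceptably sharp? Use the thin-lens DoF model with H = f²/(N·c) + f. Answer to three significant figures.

392 mm

Hyperfocal distance H = f²/(N·c) + f = 10²/(7.1 × 0.019) + 10 = 100/0.1349 + 10 ≈ 751.3 mm ≈ 0.751 m.
Far limit Df = s·(H − f)/(H − s) = 260 × (751.3 − 10) / (751.3 − 260) = 260 × 741.3 / 491.3 ≈ 392.30 mm.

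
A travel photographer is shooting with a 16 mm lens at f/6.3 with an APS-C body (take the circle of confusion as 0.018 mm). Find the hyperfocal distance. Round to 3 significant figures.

2.27 m

Hyperfocal distance H = f²/(N·c) + f = 16²/(6.3 × 0.018) + 16 = 256/0.1134 + 16 ≈ 2273.5 mm ≈ 2.27 m.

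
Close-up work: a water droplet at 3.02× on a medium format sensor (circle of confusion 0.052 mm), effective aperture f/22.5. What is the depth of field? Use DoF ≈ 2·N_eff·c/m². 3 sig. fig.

0.257 mm

At magnification m, DoF ≈ 2·N_eff·c/m² = 2 × 22.5 × 0.052 / 3.02² = 2.34 / 9.12 ≈ 0.257 mm.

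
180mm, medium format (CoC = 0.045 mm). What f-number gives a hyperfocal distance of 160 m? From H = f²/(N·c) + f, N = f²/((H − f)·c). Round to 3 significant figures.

Rearrange H = f²/(N·c) + f for N: N = f² / ((H − f)·c).
N = 180² / ((160000 − 180) × 0.045) = 32400 / 7192 ≈ 4.51.

f/4.51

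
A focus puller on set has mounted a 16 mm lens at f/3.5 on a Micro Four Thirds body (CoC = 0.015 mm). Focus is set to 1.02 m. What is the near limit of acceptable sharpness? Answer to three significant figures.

0.846 m

Hyperfocal distance H = f²/(N·c) + f = 16²/(3.5 × 0.015) + 16 = 256/0.0525 + 16 ≈ 4892.2 mm ≈ 4.892 m.
Near limit Dn = s·(H − f)/(H + s − 2f) = 1020 × (4892.2 − 16) / (4892.2 + 1020 − 2 × 16) = 1020 × 4876.2 / 5880.2 ≈ 845.84 mm ≈ 0.846 m.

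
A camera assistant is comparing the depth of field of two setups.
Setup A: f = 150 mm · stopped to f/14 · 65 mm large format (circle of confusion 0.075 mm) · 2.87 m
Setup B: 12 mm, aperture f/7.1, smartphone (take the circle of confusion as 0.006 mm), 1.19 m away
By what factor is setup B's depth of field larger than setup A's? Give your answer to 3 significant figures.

1.27

Setup A: H = 150²/(14×0.075) + 150 ≈ 21578.6 mm; DoF = Df − Dn = 3287.26 − 2546.73 ≈ 740.53 mm.
Setup B: H = 12²/(7.1×0.006) + 12 ≈ 3392.3 mm; DoF = Df − Dn = 1826.53 − 882.47 ≈ 944.06 mm.
Ratio = 944.06 / 740.53 ≈ 1.27.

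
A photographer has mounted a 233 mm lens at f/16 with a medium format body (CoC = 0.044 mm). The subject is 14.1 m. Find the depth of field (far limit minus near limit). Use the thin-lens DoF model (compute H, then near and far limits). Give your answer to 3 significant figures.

5.24 m

Hyperfocal distance H = f²/(N·c) + f = 233²/(16 × 0.044) + 233 = 54289/0.704 + 233 ≈ 77348.1 mm ≈ 77.35 m.
Near limit Dn = s·(H − f)/(H + s − 2f) = 14100 × (77348.1 − 233) / (77348.1 + 14100 − 2 × 233) = 14100 × 77115.1 / 90982.1 ≈ 11951.0 mm.
Far limit Df = s·(H − f)/(H − s) = 14100 × (77348.1 − 233) / (77348.1 − 14100) = 14100 × 77115.1 / 63248.1 ≈ 17191.4 mm.
Depth of field = Df − Dn = 17191.4 − 11951.0 ≈ 5240.4 mm ≈ 5.24 m.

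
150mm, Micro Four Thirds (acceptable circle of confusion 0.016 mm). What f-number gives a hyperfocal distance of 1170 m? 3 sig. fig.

Rearrange H = f²/(N·c) + f for N: N = f² / ((H − f)·c).
N = 150² / ((1170000 − 150) × 0.016) = 22500 / 18718 ≈ 1.20.

f/1.20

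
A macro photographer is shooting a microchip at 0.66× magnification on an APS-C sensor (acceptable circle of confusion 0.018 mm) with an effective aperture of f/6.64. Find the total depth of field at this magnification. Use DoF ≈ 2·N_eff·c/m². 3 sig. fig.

0.549 mm

At magnification m, DoF ≈ 2·N_eff·c/m² = 2 × 6.64 × 0.018 / 0.66² = 0.239 / 0.4356 ≈ 0.549 mm.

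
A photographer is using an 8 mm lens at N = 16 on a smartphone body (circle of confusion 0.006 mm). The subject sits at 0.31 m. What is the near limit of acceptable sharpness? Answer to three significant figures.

213 mm

Hyperfocal distance H = f²/(N·c) + f = 8²/(16 × 0.006) + 8 = 64/0.096 + 8 ≈ 674.7 mm ≈ 0.675 m.
Near limit Dn = s·(H − f)/(H + s − 2f) = 310 × (674.7 − 8) / (674.7 + 310 − 2 × 8) = 310 × 666.7 / 968.7 ≈ 213.35 mm.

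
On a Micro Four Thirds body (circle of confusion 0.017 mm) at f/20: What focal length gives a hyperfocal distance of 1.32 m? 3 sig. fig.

From H = f²/(N·c) + f, with f ≪ H: f ≈ √(H·N·c) = √(1320 × 20 × 0.017) = √448.80 ≈ 21.18 mm.
Exact: f² + N·c·f − N·c·H = 0 ⇒ f = (−N·c + √((N·c)² + 4·N·c·H))/2 = (−0.34 + √1795.3)/2 ≈ 21.016 mm ≈ 21.0 mm.

21.0 mm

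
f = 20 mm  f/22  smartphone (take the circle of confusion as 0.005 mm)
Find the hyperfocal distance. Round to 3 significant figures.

3.66 m

Hyperfocal distance H = f²/(N·c) + f = 20²/(22 × 0.005) + 20 = 400/0.11 + 20 ≈ 3656.4 mm ≈ 3.66 m.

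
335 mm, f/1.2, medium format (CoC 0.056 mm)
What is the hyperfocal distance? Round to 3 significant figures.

Hyperfocal distance H = f²/(N·c) + f = 335²/(1.2 × 0.056) + 335 = 112225/0.0672 + 335 ≈ 1670349.9 mm ≈ 1670 m.

1670 m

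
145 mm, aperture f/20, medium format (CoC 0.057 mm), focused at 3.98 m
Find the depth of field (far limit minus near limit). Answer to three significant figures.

Hyperfocal distance H = f²/(N·c) + f = 145²/(20 × 0.057) + 145 = 21025/1.14 + 145 ≈ 18588.0 mm ≈ 18.59 m.
Near limit Dn = s·(H − f)/(H + s − 2f) = 3980 × (18588.0 − 145) / (18588.0 + 3980 − 2 × 145) = 3980 × 18443.0 / 22278.0 ≈ 3294.9 mm.
Far limit Df = s·(H − f)/(H − s) = 3980 × (18588.0 − 145) / (18588.0 − 3980) = 3980 × 18443.0 / 14608.0 ≈ 5024.9 mm.
Depth of field = Df − Dn = 5024.9 − 3294.9 ≈ 1730.0 mm ≈ 1.73 m.

1.73 m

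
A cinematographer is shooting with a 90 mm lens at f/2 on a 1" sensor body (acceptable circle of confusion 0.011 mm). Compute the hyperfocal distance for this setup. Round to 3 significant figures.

368 m

Hyperfocal distance H = f²/(N·c) + f = 90²/(2 × 0.011) + 90 = 8100/0.022 + 90 ≈ 368271.8 mm ≈ 368 m.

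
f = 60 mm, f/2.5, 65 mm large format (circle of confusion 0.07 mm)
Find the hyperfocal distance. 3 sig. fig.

Hyperfocal distance H = f²/(N·c) + f = 60²/(2.5 × 0.07) + 60 = 3600/0.175 + 60 ≈ 20631.4 mm ≈ 20.6 m.

20.6 m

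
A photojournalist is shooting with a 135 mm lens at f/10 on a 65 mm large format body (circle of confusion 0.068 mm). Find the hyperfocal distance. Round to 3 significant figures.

26.9 m

Hyperfocal distance H = f²/(N·c) + f = 135²/(10 × 0.068) + 135 = 18225/0.68 + 135 ≈ 26936.5 mm ≈ 26.9 m.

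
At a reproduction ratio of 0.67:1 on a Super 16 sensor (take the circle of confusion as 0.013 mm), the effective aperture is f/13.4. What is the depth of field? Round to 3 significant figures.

0.776 mm

At magnification m, DoF ≈ 2·N_eff·c/m² = 2 × 13.4 × 0.013 / 0.67² = 0.3484 / 0.4489 ≈ 0.776 mm.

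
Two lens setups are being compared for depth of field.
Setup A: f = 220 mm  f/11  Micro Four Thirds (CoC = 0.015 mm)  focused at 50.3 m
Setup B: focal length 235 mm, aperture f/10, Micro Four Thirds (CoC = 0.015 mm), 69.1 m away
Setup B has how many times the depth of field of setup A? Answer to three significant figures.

1.51

Setup A: H = 220²/(11×0.015) + 220 ≈ 293553.3 mm; DoF = Df − Dn = 60656 − 42965 ≈ 17691 mm.
Setup B: H = 235²/(10×0.015) + 235 ≈ 368401.7 mm; DoF = Df − Dn = 84999 − 58212 ≈ 26787 mm.
Ratio = 26787 / 17691 ≈ 1.51.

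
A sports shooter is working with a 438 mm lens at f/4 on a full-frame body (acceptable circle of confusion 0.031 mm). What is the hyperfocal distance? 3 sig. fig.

Hyperfocal distance H = f²/(N·c) + f = 438²/(4 × 0.031) + 438 = 191844/0.124 + 438 ≈ 1547567.0 mm ≈ 1550 m.

1550 m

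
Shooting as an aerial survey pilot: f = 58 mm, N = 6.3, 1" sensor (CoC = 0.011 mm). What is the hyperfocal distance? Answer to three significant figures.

48.6 m

Hyperfocal distance H = f²/(N·c) + f = 58²/(6.3 × 0.011) + 58 = 3364/0.0693 + 58 ≈ 48600.6 mm ≈ 48.6 m.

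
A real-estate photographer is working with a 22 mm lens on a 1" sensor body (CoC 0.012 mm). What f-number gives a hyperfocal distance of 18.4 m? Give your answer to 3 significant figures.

f/2.19

Rearrange H = f²/(N·c) + f for N: N = f² / ((H − f)·c).
N = 22² / ((18400 − 22) × 0.012) = 484 / 220.5 ≈ 2.19.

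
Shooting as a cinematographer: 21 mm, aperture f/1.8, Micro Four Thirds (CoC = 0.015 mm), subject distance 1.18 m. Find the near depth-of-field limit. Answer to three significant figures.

Hyperfocal distance H = f²/(N·c) + f = 21²/(1.8 × 0.015) + 21 = 441/0.027 + 21 ≈ 16354.3 mm ≈ 16.35 m.
Near limit Dn = s·(H − f)/(H + s − 2f) = 1180 × (16354.3 − 21) / (16354.3 + 1180 − 2 × 21) = 1180 × 16333.3 / 17492.3 ≈ 1101.8 mm ≈ 1.10 m.

1.10 m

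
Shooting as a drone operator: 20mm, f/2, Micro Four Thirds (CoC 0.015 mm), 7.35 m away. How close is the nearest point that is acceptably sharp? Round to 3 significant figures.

4.74 m

Hyperfocal distance H = f²/(N·c) + f = 20²/(2 × 0.015) + 20 = 400/0.03 + 20 ≈ 13353.3 mm ≈ 13.35 m.
Near limit Dn = s·(H − f)/(H + s − 2f) = 7350 × (13353.3 − 20) / (13353.3 + 7350 − 2 × 20) = 7350 × 13333.3 / 20663.3 ≈ 4742.7 mm ≈ 4.74 m.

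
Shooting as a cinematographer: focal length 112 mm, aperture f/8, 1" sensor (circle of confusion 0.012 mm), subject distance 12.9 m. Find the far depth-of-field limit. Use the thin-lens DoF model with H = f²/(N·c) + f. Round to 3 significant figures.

14.3 m

Hyperfocal distance H = f²/(N·c) + f = 112²/(8 × 0.012) + 112 = 12544/0.096 + 112 ≈ 130778.7 mm ≈ 130.8 m.
Far limit Df = s·(H − f)/(H − s) = 12900 × (130778.7 − 112) / (130778.7 − 12900) = 12900 × 130666.7 / 117878.7 ≈ 14299 mm ≈ 14.3 m.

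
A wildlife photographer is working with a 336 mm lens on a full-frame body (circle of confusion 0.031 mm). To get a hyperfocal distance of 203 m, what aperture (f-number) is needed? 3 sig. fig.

f/18

Rearrange H = f²/(N·c) + f for N: N = f² / ((H − f)·c).
N = 336² / ((203000 − 336) × 0.031) = 112896 / 6283 ≈ 18.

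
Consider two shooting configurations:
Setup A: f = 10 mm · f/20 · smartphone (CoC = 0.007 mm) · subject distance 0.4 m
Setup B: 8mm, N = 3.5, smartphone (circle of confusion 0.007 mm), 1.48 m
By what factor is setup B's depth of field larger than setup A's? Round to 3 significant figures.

Setup A: H = 10²/(20×0.007) + 10 ≈ 724.3 mm; DoF = Df − Dn = 881.06 − 258.73 ≈ 622.33 mm.
Setup B: H = 8²/(3.5×0.007) + 8 ≈ 2620.2 mm; DoF = Df − Dn = 3390.6 − 946.6 ≈ 2444.0 mm.
Ratio = 2444.0 / 622.33 ≈ 3.93.

3.93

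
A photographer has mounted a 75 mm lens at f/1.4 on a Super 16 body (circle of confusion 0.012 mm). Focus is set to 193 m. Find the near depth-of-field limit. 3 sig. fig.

122 m

Hyperfocal distance H = f²/(N·c) + f = 75²/(1.4 × 0.012) + 75 = 5625/0.0168 + 75 ≈ 334896.4 mm ≈ 334.9 m.
Near limit Dn = s·(H − f)/(H + s − 2f) = 193000 × (334896.4 − 75) / (334896.4 + 193000 − 2 × 75) = 193000 × 334821.4 / 527746.4 ≈ 122446 mm ≈ 122 m.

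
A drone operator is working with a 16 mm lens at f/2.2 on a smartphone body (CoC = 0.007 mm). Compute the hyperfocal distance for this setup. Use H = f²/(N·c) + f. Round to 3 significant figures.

16.6 m

Hyperfocal distance H = f²/(N·c) + f = 16²/(2.2 × 0.007) + 16 = 256/0.0154 + 16 ≈ 16639.4 mm ≈ 16.6 m.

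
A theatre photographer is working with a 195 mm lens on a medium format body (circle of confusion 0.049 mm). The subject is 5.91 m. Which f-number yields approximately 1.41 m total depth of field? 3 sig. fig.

f/16

Write h = H − f = f²/(N·c). The thin-lens limits are Dn = s·h/(h + (s−f)) and Df = s·h/(h − (s−f)), so DoF = Df − Dn = 2·s·(s−f)·h / (h² − (s−f)²).
That is a quadratic in h: DoF·h² − 2·s·(s−f)·h − DoF·(s−f)² = 0 ⇒ h = (s−f)·(s + √(s² + DoF²)) / DoF = 5715 × (5910 + √(5910² + 1410²)) / 1410 = 5715 × (5910 + 6075.87) / 1410 ≈ 48581 mm.
Then N = f²/(c·h) = 195² / (0.049 × 48581) = 38025 / 2380.5 ≈ 16.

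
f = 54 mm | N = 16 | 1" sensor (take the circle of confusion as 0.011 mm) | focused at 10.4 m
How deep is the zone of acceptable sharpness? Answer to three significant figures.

21.3 m

Hyperfocal distance H = f²/(N·c) + f = 54²/(16 × 0.011) + 54 = 2916/0.176 + 54 ≈ 16622.2 mm ≈ 16.62 m.
Near limit Dn = s·(H − f)/(H + s − 2f) = 10400 × (16622.2 − 54) / (16622.2 + 10400 − 2 × 54) = 10400 × 16568.2 / 26914.2 ≈ 6402 mm.
Far limit Df = s·(H − f)/(H − s) = 10400 × (16622.2 − 54) / (16622.2 − 10400) = 10400 × 16568.2 / 6222.2 ≈ 27693 mm.
Depth of field = Df − Dn = 27693 − 6402 ≈ 21291 mm ≈ 21.3 m.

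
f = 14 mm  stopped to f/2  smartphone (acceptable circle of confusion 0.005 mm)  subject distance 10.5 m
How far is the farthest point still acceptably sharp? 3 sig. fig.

Hyperfocal distance H = f²/(N·c) + f = 14²/(2 × 0.005) + 14 = 196/0.01 + 14 ≈ 19614.0 mm ≈ 19.61 m.
Far limit Df = s·(H − f)/(H − s) = 10500 × (19614.0 − 14) / (19614.0 − 10500) = 10500 × 19600.0 / 9114.0 ≈ 22581 mm ≈ 22.6 m.

22.6 m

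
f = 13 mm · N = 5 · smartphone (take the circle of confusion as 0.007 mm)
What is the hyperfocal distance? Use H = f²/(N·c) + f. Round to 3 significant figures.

4.84 m

Hyperfocal distance H = f²/(N·c) + f = 13²/(5 × 0.007) + 13 = 169/0.035 + 13 ≈ 4841.6 mm ≈ 4.84 m.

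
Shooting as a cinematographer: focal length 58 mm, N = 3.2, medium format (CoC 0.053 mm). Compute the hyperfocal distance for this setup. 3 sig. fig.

19.9 m

Hyperfocal distance H = f²/(N·c) + f = 58²/(3.2 × 0.053) + 58 = 3364/0.1696 + 58 ≈ 19892.9 mm ≈ 19.9 m.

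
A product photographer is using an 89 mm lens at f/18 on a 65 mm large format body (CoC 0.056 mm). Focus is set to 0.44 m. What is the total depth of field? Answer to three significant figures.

39.4 mm

Hyperfocal distance H = f²/(N·c) + f = 89²/(18 × 0.056) + 89 = 7921/1.008 + 89 ≈ 7947.1 mm ≈ 7.947 m.
Near limit Dn = s·(H − f)/(H + s − 2f) = 440 × (7947.1 − 89) / (7947.1 + 440 − 2 × 89) = 440 × 7858.1 / 8209.1 ≈ 421.187 mm.
Far limit Df = s·(H − f)/(H − s) = 440 × (7947.1 − 89) / (7947.1 − 440) = 440 × 7858.1 / 7507.1 ≈ 460.572 mm.
Depth of field = Df − Dn = 460.572 − 421.187 ≈ 39.385 mm.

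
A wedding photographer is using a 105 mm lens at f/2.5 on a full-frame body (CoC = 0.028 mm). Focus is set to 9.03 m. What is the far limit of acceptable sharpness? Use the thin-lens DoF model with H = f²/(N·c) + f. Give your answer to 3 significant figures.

9.57 m

Hyperfocal distance H = f²/(N·c) + f = 105²/(2.5 × 0.028) + 105 = 11025/0.07 + 105 ≈ 157605.0 mm ≈ 157.6 m.
Far limit Df = s·(H − f)/(H − s) = 9030 × (157605.0 − 105) / (157605.0 − 9030) = 9030 × 157500.0 / 148575.0 ≈ 9572.4 mm ≈ 9.57 m.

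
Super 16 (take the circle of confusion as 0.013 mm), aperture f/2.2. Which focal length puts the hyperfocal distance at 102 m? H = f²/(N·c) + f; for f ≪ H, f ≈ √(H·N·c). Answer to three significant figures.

54.0 mm

From H = f²/(N·c) + f, with f ≪ H: f ≈ √(H·N·c) = √(102000 × 2.2 × 0.013) = √2917.2 ≈ 54.01 mm.
The +f correction barely moves this — solving exactly, f² + N·c·f − N·c·H = 0 ⇒ f = (−N·c + √((N·c)² + 4·N·c·H))/2 = (−0.0286 + √11669)/2 ≈ 53.997 mm, so f ≈ 54.0 mm.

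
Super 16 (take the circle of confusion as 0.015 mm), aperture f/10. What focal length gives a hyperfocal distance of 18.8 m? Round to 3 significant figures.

From H = f²/(N·c) + f, with f ≪ H: f ≈ √(H·N·c) = √(18800 × 10 × 0.015) = √2820.0 ≈ 53.10 mm.
Exact: f² + N·c·f − N·c·H = 0 ⇒ f = (−N·c + √((N·c)² + 4·N·c·H))/2 = (−0.15 + √11280)/2 ≈ 53.029 mm ≈ 53.0 mm.

53.0 mm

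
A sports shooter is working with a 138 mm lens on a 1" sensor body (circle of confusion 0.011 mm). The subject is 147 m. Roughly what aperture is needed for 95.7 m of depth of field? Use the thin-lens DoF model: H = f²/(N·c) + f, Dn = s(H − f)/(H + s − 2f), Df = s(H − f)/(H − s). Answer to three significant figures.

Write h = H − f = f²/(N·c). The thin-lens limits are Dn = s·h/(h + (s−f)) and Df = s·h/(h − (s−f)), so DoF = Df − Dn = 2·s·(s−f)·h / (h² − (s−f)²).
That is a quadratic in h: DoF·h² − 2·s·(s−f)·h − DoF·(s−f)² = 0 ⇒ h = (s−f)·(s + √(s² + DoF²)) / DoF = 146862 × (147000 + √(147000² + 95700²)) / 95700 = 146862 × (147000 + 175407) / 95700 ≈ 494768 mm.
Then N = f²/(c·h) = 138² / (0.011 × 494768) = 19044 / 5442.4 ≈ 3.50.

f/3.50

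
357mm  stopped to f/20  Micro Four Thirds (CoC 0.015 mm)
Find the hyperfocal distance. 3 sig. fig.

Hyperfocal distance H = f²/(N·c) + f = 357²/(20 × 0.015) + 357 = 127449/0.3 + 357 ≈ 425187.0 mm ≈ 425 m.

425 m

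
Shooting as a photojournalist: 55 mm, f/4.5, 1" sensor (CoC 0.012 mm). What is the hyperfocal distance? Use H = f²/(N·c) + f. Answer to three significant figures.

Hyperfocal distance H = f²/(N·c) + f = 55²/(4.5 × 0.012) + 55 = 3025/0.054 + 55 ≈ 56073.5 mm ≈ 56.1 m.

56.1 m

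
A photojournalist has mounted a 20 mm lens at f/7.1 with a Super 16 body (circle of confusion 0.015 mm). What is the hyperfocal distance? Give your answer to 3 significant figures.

Hyperfocal distance H = f²/(N·c) + f = 20²/(7.1 × 0.015) + 20 = 400/0.1065 + 20 ≈ 3775.9 mm ≈ 3.78 m.

3.78 m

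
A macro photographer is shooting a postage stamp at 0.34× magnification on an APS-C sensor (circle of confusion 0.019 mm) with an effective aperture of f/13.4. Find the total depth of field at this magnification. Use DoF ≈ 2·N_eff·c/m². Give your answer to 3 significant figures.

4.40 mm

At magnification m, DoF ≈ 2·N_eff·c/m² = 2 × 13.4 × 0.019 / 0.34² = 0.5092 / 0.1156 ≈ 4.4 mm.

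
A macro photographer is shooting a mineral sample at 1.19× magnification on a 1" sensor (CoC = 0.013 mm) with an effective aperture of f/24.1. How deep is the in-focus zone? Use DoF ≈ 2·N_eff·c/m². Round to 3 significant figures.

0.442 mm

At magnification m, DoF ≈ 2·N_eff·c/m² = 2 × 24.1 × 0.013 / 1.19² = 0.6266 / 1.416 ≈ 0.442 mm.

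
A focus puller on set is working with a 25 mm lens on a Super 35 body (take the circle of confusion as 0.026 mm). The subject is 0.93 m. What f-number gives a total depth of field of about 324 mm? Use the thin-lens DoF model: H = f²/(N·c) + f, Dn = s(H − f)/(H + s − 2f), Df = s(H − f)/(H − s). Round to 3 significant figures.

Write h = H − f = f²/(N·c). The thin-lens limits are Dn = s·h/(h + (s−f)) and Df = s·h/(h − (s−f)), so DoF = Df − Dn = 2·s·(s−f)·h / (h² − (s−f)²).
That is a quadratic in h: DoF·h² − 2·s·(s−f)·h − DoF·(s−f)² = 0 ⇒ h = (s−f)·(s + √(s² + DoF²)) / DoF = 905 × (930 + √(930² + 324²)) / 324 = 905 × (930 + 984.823) / 324 ≈ 5348.5 mm.
Then N = f²/(c·h) = 25² / (0.026 × 5348.5) = 625 / 139.06 ≈ 4.49.

f/4.49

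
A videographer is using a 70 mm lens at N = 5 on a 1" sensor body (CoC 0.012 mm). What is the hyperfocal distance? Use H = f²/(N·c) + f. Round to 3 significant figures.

Hyperfocal distance H = f²/(N·c) + f = 70²/(5 × 0.012) + 70 = 4900/0.06 + 70 ≈ 81736.7 mm ≈ 81.7 m.

81.7 m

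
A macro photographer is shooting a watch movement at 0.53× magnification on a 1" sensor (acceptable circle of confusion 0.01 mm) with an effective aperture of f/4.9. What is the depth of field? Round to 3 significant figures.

0.349 mm

At magnification m, DoF ≈ 2·N_eff·c/m² = 2 × 4.9 × 0.01 / 0.53² = 0.098 / 0.2809 ≈ 0.349 mm.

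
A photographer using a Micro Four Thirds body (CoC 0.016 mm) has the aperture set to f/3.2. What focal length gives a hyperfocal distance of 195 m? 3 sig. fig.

99.9 mm

From H = f²/(N·c) + f, with f ≪ H: f ≈ √(H·N·c) = √(195000 × 3.2 × 0.016) = √9984.0 ≈ 99.92 mm.
The +f correction barely moves this — solving exactly, f² + N·c·f − N·c·H = 0 ⇒ f = (−N·c + √((N·c)² + 4·N·c·H))/2 = (−0.0512 + √39936)/2 ≈ 99.894 mm, so f ≈ 99.9 mm.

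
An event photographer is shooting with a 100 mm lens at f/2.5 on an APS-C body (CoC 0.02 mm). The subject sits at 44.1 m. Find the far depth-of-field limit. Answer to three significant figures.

56.5 m

Hyperfocal distance H = f²/(N·c) + f = 100²/(2.5 × 0.02) + 100 = 10000/0.05 + 100 ≈ 200100.0 mm ≈ 200.1 m.
Far limit Df = s·(H − f)/(H − s) = 44100 × (200100.0 − 100) / (200100.0 − 44100) = 44100 × 200000.0 / 156000.0 ≈ 56538 mm ≈ 56.5 m.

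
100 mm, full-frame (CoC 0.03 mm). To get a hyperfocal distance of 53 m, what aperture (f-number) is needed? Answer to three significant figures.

Rearrange H = f²/(N·c) + f for N: N = f² / ((H − f)·c).
N = 100² / ((53000 − 100) × 0.03) = 10000 / 1587 ≈ 6.30.

f/6.30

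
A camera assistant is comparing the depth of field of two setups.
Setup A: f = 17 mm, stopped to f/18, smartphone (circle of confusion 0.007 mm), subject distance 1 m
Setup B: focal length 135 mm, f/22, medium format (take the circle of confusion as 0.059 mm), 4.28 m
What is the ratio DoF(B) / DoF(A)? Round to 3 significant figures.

2.64

Setup A: H = 17²/(18×0.007) + 17 ≈ 2310.7 mm; DoF = Df − Dn = 1750.0 − 700.0 ≈ 1050.0 mm.
Setup B: H = 135²/(22×0.059) + 135 ≈ 14175.8 mm; DoF = Df − Dn = 6072.7 − 3304.5 ≈ 2768.2 mm.
Ratio = 2768.2 / 1050.0 ≈ 2.64.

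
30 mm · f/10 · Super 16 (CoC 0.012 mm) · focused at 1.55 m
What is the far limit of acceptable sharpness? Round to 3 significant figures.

Hyperfocal distance H = f²/(N·c) + f = 30²/(10 × 0.012) + 30 = 900/0.12 + 30 ≈ 7530.0 mm ≈ 7.530 m.
Far limit Df = s·(H − f)/(H − s) = 1550 × (7530.0 − 30) / (7530.0 − 1550) = 1550 × 7500.0 / 5980.0 ≈ 1944.0 mm ≈ 1.94 m.

1.94 m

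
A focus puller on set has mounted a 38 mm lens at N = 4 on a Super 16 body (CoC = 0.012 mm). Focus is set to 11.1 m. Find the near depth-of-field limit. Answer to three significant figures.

8.12 m

Hyperfocal distance H = f²/(N·c) + f = 38²/(4 × 0.012) + 38 = 1444/0.048 + 38 ≈ 30121.3 mm ≈ 30.12 m.
Near limit Dn = s·(H − f)/(H + s − 2f) = 11100 × (30121.3 − 38) / (30121.3 + 11100 − 2 × 38) = 11100 × 30083.3 / 41145.3 ≈ 8115.7 mm ≈ 8.12 m.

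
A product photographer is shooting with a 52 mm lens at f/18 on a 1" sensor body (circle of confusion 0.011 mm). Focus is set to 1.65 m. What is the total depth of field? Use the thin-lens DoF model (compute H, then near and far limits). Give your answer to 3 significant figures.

Hyperfocal distance H = f²/(N·c) + f = 52²/(18 × 0.011) + 52 = 2704/0.198 + 52 ≈ 13708.6 mm ≈ 13.71 m.
Near limit Dn = s·(H − f)/(H + s − 2f) = 1650 × (13708.6 − 52) / (13708.6 + 1650 − 2 × 52) = 1650 × 13656.6 / 15254.6 ≈ 1477.15 mm.
Far limit Df = s·(H − f)/(H − s) = 1650 × (13708.6 − 52) / (13708.6 − 1650) = 1650 × 13656.6 / 12058.6 ≈ 1868.66 mm.
Depth of field = Df − Dn = 1868.66 − 1477.15 ≈ 391.51 mm.

392 mm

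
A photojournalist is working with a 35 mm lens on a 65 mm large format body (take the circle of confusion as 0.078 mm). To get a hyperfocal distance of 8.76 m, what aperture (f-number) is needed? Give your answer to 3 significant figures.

Rearrange H = f²/(N·c) + f for N: N = f² / ((H − f)·c).
N = 35² / ((8760 − 35) × 0.078) = 1225 / 680.5 ≈ 1.80.

f/1.80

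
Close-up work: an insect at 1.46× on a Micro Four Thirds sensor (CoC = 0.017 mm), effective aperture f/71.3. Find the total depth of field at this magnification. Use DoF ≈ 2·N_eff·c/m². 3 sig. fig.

At magnification m, DoF ≈ 2·N_eff·c/m² = 2 × 71.3 × 0.017 / 1.46² = 2.424 / 2.132 ≈ 1.14 mm.

1.14 mm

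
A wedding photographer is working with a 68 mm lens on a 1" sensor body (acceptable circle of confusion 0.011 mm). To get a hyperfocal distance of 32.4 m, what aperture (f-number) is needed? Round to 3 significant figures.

f/13

Rearrange H = f²/(N·c) + f for N: N = f² / ((H − f)·c).
N = 68² / ((32400 − 68) × 0.011) = 4624 / 355.7 ≈ 13.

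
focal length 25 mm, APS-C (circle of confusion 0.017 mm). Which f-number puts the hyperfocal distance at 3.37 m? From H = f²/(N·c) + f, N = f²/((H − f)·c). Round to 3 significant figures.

Rearrange H = f²/(N·c) + f for N: N = f² / ((H − f)·c).
N = 25² / ((3370 − 25) × 0.017) = 625 / 56.87 ≈ 11.

f/11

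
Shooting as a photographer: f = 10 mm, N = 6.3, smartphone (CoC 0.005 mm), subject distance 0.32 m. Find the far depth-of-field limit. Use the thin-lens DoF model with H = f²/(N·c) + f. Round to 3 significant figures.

355 mm

Hyperfocal distance H = f²/(N·c) + f = 10²/(6.3 × 0.005) + 10 = 100/0.0315 + 10 ≈ 3184.6 mm ≈ 3.185 m.
Far limit Df = s·(H − f)/(H − s) = 320 × (3184.6 − 10) / (3184.6 − 320) = 320 × 3174.6 / 2864.6 ≈ 354.63 mm.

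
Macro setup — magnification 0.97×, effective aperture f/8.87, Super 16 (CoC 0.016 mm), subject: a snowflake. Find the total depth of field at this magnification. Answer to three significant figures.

At magnification m, DoF ≈ 2·N_eff·c/m² = 2 × 8.87 × 0.016 / 0.97² = 0.2838 / 0.9409 ≈ 0.302 mm.

0.302 mm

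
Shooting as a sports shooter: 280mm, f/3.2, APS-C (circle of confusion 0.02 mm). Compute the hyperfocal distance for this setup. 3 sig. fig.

1230 m

Hyperfocal distance H = f²/(N·c) + f = 280²/(3.2 × 0.02) + 280 = 78400/0.064 + 280 ≈ 1225280.0 mm ≈ 1230 m.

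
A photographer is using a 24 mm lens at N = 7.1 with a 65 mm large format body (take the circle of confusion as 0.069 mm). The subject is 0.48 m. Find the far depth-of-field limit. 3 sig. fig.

Hyperfocal distance H = f²/(N·c) + f = 24²/(7.1 × 0.069) + 24 = 576/0.4899 + 24 ≈ 1199.8 mm ≈ 1.200 m.
Far limit Df = s·(H − f)/(H − s) = 480 × (1199.8 − 24) / (1199.8 − 480) = 480 × 1175.8 / 719.8 ≈ 784.11 mm ≈ 0.784 m.

0.784 m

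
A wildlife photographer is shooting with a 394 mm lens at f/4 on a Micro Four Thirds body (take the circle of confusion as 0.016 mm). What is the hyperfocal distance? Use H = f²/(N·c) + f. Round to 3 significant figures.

2430 m

Hyperfocal distance H = f²/(N·c) + f = 394²/(4 × 0.016) + 394 = 155236/0.064 + 394 ≈ 2425956.5 mm ≈ 2430 m.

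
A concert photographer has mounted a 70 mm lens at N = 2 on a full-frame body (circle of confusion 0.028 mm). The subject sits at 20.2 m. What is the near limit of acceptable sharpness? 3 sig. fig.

Hyperfocal distance H = f²/(N·c) + f = 70²/(2 × 0.028) + 70 = 4900/0.056 + 70 ≈ 87570.0 mm ≈ 87.57 m.
Near limit Dn = s·(H − f)/(H + s − 2f) = 20200 × (87570.0 − 70) / (87570.0 + 20200 − 2 × 70) = 20200 × 87500.0 / 107630.0 ≈ 16422 mm ≈ 16.4 m.

16.4 m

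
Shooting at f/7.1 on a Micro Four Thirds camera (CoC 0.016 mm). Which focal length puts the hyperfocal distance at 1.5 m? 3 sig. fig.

From H = f²/(N·c) + f, with f ≪ H: f ≈ √(H·N·c) = √(1500 × 7.1 × 0.016) = √170.40 ≈ 13.05 mm.
Exact: f² + N·c·f − N·c·H = 0 ⇒ f = (−N·c + √((N·c)² + 4·N·c·H))/2 = (−0.1136 + √681.61)/2 ≈ 12.997 mm ≈ 13.0 mm.

13.0 mm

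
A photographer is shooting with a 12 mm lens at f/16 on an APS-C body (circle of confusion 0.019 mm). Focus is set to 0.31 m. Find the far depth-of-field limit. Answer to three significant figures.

0.836 m

Hyperfocal distance H = f²/(N·c) + f = 12²/(16 × 0.019) + 12 = 144/0.304 + 12 ≈ 485.7 mm ≈ 0.486 m.
Far limit Df = s·(H − f)/(H − s) = 310 × (485.7 − 12) / (485.7 − 310) = 310 × 473.7 / 175.7 ≈ 835.83 mm ≈ 0.836 m.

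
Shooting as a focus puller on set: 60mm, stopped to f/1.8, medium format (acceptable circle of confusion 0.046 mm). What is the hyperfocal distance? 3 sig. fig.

43.5 m

Hyperfocal distance H = f²/(N·c) + f = 60²/(1.8 × 0.046) + 60 = 3600/0.0828 + 60 ≈ 43538.3 mm ≈ 43.5 m.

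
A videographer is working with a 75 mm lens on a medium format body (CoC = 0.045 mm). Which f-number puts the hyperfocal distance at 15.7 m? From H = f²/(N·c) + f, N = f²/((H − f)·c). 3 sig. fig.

Rearrange H = f²/(N·c) + f for N: N = f² / ((H − f)·c).
N = 75² / ((15700 − 75) × 0.045) = 5625 / 703.1 ≈ 8.

f/8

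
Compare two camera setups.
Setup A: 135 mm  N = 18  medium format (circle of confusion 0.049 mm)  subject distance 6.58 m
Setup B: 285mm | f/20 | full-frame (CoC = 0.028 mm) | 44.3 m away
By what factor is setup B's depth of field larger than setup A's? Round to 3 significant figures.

Setup A: H = 135²/(18×0.049) + 135 ≈ 20798.3 mm; DoF = Df − Dn = 9562.6 − 5015.6 ≈ 4547.0 mm.
Setup B: H = 285²/(20×0.028) + 285 ≈ 145329.6 mm; DoF = Df − Dn = 63600 − 33987 ≈ 29613 mm.
Ratio = 29613 / 4547.0 ≈ 6.51.

6.51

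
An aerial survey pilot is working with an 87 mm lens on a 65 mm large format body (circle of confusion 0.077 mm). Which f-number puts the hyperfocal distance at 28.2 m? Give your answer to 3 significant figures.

f/3.50

Rearrange H = f²/(N·c) + f for N: N = f² / ((H − f)·c).
N = 87² / ((28200 − 87) × 0.077) = 7569 / 2165 ≈ 3.50.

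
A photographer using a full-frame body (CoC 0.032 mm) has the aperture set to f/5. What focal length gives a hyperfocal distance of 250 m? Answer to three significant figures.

200 mm

From H = f²/(N·c) + f, with f ≪ H: f ≈ √(H·N·c) = √(250000 × 5 × 0.032) = √40000 ≈ 200.0 mm.
The +f correction barely moves this — solving exactly, f² + N·c·f − N·c·H = 0 ⇒ f = (−N·c + √((N·c)² + 4·N·c·H))/2 = (−0.16 + √160000)/2 ≈ 199.92 mm, so f ≈ 200 mm.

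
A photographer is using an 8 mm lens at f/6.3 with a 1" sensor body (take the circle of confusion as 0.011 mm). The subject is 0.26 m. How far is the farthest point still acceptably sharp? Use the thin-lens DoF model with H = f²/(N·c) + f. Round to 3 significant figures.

358 mm

Hyperfocal distance H = f²/(N·c) + f = 8²/(6.3 × 0.011) + 8 = 64/0.0693 + 8 ≈ 931.5 mm ≈ 0.932 m.
Far limit Df = s·(H − f)/(H − s) = 260 × (931.5 − 8) / (931.5 − 260) = 260 × 923.5 / 671.5 ≈ 357.57 mm.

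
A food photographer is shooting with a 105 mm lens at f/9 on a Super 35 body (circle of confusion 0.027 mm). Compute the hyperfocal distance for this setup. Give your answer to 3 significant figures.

45.5 m

Hyperfocal distance H = f²/(N·c) + f = 105²/(9 × 0.027) + 105 = 11025/0.243 + 105 ≈ 45475.4 mm ≈ 45.5 m.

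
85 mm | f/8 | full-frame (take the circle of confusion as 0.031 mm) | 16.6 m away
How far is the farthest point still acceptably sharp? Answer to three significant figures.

Hyperfocal distance H = f²/(N·c) + f = 85²/(8 × 0.031) + 85 = 7225/0.248 + 85 ≈ 29218.1 mm ≈ 29.22 m.
Far limit Df = s·(H − f)/(H − s) = 16600 × (29218.1 − 85) / (29218.1 − 16600) = 16600 × 29133.1 / 12618.1 ≈ 38327 mm ≈ 38.3 m.

38.3 m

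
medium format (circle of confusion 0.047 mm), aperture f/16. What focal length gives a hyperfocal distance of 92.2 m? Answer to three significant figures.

From H = f²/(N·c) + f, with f ≪ H: f ≈ √(H·N·c) = √(92200 × 16 × 0.047) = √69334 ≈ 263.3 mm.
The +f correction barely moves this — solving exactly, f² + N·c·f − N·c·H = 0 ⇒ f = (−N·c + √((N·c)² + 4·N·c·H))/2 = (−0.752 + √277338)/2 ≈ 262.94 mm, so f ≈ 263 mm.

263 mm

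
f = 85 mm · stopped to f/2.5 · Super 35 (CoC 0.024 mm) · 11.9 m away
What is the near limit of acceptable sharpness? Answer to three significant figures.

10.8 m

Hyperfocal distance H = f²/(N·c) + f = 85²/(2.5 × 0.024) + 85 = 7225/0.06 + 85 ≈ 120501.7 mm ≈ 120.5 m.
Near limit Dn = s·(H − f)/(H + s − 2f) = 11900 × (120501.7 − 85) / (120501.7 + 11900 − 2 × 85) = 11900 × 120416.7 / 132231.7 ≈ 10837 mm ≈ 10.8 m.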